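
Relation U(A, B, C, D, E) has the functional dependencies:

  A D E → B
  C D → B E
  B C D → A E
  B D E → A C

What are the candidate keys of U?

Attribute D never appears on the right-hand side of any dependency, so D must belong to every candidate key.
{D}⁺ = {D}, which is not all of the schema, so we must add further attributes.
{C, D}⁺: CD→BE adds B, E; BCD→AE adds A → {A, B, C, D, E}. Minimal: {D}⁺ = {D}; {C}⁺ = {C} — none reach the full schema.
{A, D, E}⁺: ADE→B adds B; BDE→AC adds C → {A, B, C, D, E}. Minimal: {D, E}⁺ = {D, E}; {A, E}⁺ = {A, E}; {A, D}⁺ = {A, D} — none reach the full schema.
{B, D, E}⁺: BDE→AC adds A, C → {A, B, C, D, E}. Minimal: {D, E}⁺ = {D, E}; {B, E}⁺ = {B, E}; {B, D}⁺ = {B, D} — none reach the full schema.

{C, D}, {A, D, E}, {B, D, E}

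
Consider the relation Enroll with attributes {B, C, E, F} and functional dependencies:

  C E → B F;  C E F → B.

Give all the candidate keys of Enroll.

CE

Attributes C, E never appear on any right-hand side, so every candidate key must contain {C, E}.
{C, E}⁺ = {B, C, E, F}, which is all of the schema, so {C, E} is the only candidate key.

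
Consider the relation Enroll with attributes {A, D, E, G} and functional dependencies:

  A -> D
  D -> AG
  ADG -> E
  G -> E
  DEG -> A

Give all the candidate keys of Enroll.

A, D

{A}⁺: A→D adds D; D→AG adds G; ADG→E adds E → {A, D, E, G}.
{D}⁺: D→AG adds A, G; ADG→E adds E → {A, D, E, G}.
Any other superkey contains one of these as a subset, so there are no further candidate keys.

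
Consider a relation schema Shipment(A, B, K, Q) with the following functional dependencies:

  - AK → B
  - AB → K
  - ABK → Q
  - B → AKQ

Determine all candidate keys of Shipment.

{B}⁺: B→AKQ adds A, K, Q → {A, B, K, Q}.
{A, K}⁺: AK→B adds B; ABK→Q adds Q → {A, B, K, Q}. Minimal: {K}⁺ = {K}; {A}⁺ = {A} — none reach the full schema.

B; AK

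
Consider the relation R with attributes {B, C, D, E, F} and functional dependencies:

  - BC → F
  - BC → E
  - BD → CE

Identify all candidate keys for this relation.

{B, D}

Attributes B, D never appear on any right-hand side, so every candidate key must contain {B, D}.
{B, D}⁺ = {B, C, D, E, F}, which is all of the schema, so {B, D} is the only candidate key.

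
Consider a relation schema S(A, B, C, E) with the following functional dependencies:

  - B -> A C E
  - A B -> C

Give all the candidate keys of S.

(B)

Attribute B never appears on the right-hand side of any dependency, so B must belong to every candidate key.
{B}⁺ = {A, B, C, E}, which is all of the schema, so {B} is the only candidate key.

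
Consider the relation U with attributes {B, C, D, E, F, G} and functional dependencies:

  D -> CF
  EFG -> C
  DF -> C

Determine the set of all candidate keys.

{B, D, E, G}

Attributes B, D, E, G never appear on any right-hand side, so every candidate key must contain {B, D, E, G}.
{B, D, E, G}⁺ = {B, C, D, E, F, G}, which is all of the schema, so {B, D, E, G} is the only candidate key.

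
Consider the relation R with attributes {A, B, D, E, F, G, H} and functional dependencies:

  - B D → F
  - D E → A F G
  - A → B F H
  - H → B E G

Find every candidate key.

{A, D}, {D, E}, {D, H}

Attribute D never appears on the right-hand side of any dependency, so D must belong to every candidate key.
{D}⁺ = {D}, which is not all of the schema, so we must add further attributes.
{A, D}⁺: A→BFH adds B, F, H; H→BEG adds E, G → {A, B, D, E, F, G, H}. Minimal: {D}⁺ = {D}; {A}⁺ = {A, B, E, F, G, H} — none reach the full schema.
{D, E}⁺: DE→AFG adds A, F, G; A→BFH adds B, H → {A, B, D, E, F, G, H}. Minimal: {E}⁺ = {E}; {D}⁺ = {D} — none reach the full schema.
{D, H}⁺: H→BEG adds B, E, G; BD→F adds F; DE→AFG adds A → {A, B, D, E, F, G, H}. Minimal: {H}⁺ = {B, E, G, H}; {D}⁺ = {D} — none reach the full schema.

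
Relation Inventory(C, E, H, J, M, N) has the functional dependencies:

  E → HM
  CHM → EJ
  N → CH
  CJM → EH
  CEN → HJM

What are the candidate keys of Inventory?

{E, N}, {M, N}

Attribute N never appears on the right-hand side of any dependency, so N must belong to every candidate key.
{N}⁺ = {C, H, N}, which is not all of the schema, so we must add further attributes.
{E, N}⁺: E→HM adds H, M; N→CH adds C; CEN→HJM adds J → {C, E, H, J, M, N}.
{M, N}⁺: N→CH adds C, H; CHM→EJ adds E, J → {C, E, H, J, M, N}.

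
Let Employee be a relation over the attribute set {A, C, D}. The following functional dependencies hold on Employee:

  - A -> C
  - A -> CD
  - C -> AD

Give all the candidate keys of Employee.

{A}⁺: A→C adds C; A→CD adds D → {A, C, D}.
{C}⁺: C→AD adds A, D → {A, C, D}.

(A), (C)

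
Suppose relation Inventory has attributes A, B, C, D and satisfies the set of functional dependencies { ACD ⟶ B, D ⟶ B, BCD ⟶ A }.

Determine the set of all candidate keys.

{C, D}⁺: D→B adds B; BCD→A adds A → {A, B, C, D}.

{C, D}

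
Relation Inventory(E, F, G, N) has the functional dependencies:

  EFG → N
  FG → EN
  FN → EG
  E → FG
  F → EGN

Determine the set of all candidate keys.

{E}⁺: E→FG adds F, G; F→EGN adds N → {E, F, G, N}.
{F}⁺: F→EGN adds E, G, N → {E, F, G, N}.
Any other superkey contains one of these as a subset, so there are no further candidate keys.

E, F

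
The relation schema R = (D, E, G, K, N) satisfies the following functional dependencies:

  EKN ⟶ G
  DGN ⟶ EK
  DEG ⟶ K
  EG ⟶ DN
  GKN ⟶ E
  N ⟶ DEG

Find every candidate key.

{N}⁺: N→DEG adds D, E, G; DGN→EK adds K → {D, E, G, K, N}.
{E, G}⁺: EG→DN adds D, N; DGN→EK adds K → {D, E, G, K, N}.

{N}, {E, G}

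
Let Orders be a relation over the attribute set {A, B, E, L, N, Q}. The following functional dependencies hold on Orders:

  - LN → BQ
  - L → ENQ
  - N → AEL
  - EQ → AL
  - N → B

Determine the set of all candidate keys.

L; N; EQ

{L}⁺: L→ENQ adds E, N, Q; N→AEL adds A; N→B adds B → {A, B, E, L, N, Q}.
{N}⁺: N→AEL adds A, E, L; N→B adds B; LN→BQ adds Q → {A, B, E, L, N, Q}.
{E, Q}⁺: EQ→AL adds A, L; L→ENQ adds N; N→B adds B → {A, B, E, L, N, Q}. Minimal: {Q}⁺ = {Q}; {E}⁺ = {E} — none reach the full schema.
Any other superkey contains one of these as a subset, so there are no further candidate keys.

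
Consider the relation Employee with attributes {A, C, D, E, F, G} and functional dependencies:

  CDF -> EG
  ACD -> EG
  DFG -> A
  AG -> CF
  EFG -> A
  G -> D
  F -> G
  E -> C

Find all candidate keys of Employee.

{F}⁺: F→G adds G; G→D adds D; DFG→A adds A; AG→CF adds C; CDF→EG adds E → {A, C, D, E, F, G}.
{A, G}⁺: AG→CF adds C, F; G→D adds D; CDF→EG adds E → {A, C, D, E, F, G}. Minimal: {G}⁺ = {D, G}; {A}⁺ = {A} — none reach the full schema.
{A, C, D}⁺: ACD→EG adds E, G; AG→CF adds F → {A, C, D, E, F, G}. Minimal: {C, D}⁺ = {C, D}; {A, D}⁺ = {A, D}; {A, C}⁺ = {A, C} — none reach the full schema.
{A, D, E}⁺: E→C adds C; ACD→EG adds G; AG→CF adds F → {A, C, D, E, F, G}. Minimal: {D, E}⁺ = {C, D, E}; {A, E}⁺ = {A, C, E}; {A, D}⁺ = {A, D} — none reach the full schema.

{F}, {A, G}, {A, C, D}, {A, D, E}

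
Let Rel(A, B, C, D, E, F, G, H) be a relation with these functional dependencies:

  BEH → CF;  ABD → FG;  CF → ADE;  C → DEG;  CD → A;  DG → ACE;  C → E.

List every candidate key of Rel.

Attributes B, H never appear on any right-hand side, so every candidate key must contain {B, H}.
{B, H}⁺ = {B, H}, which is not all of the schema, so we must add further attributes.
{B, C, H}⁺: C→DEG adds D, E, G; CD→A adds A; BEH→CF adds F → {A, B, C, D, E, F, G, H}. Minimal: {C, H}⁺ = {A, C, D, E, G, H}; {B, H}⁺ = {B, H}; {B, C}⁺ = {A, B, C, D, E, F, G} — none reach the full schema.
{B, E, H}⁺: BEH→CF adds C, F; CF→ADE adds A, D; C→DEG adds G → {A, B, C, D, E, F, G, H}. Minimal: {E, H}⁺ = {E, H}; {B, H}⁺ = {B, H}; {B, E}⁺ = {B, E} — none reach the full schema.
{A, B, D, H}⁺: ABD→FG adds F, G; DG→ACE adds C, E → {A, B, C, D, E, F, G, H}. Minimal: {B, D, H}⁺ = {B, D, H}; {A, D, H}⁺ = {A, D, H}; {A, B, H}⁺ = {A, B, H}; … — none reach the full schema.
{B, D, G, H}⁺: DG→ACE adds A, C, E; BEH→CF adds F → {A, B, C, D, E, F, G, H}. Minimal: {D, G, H}⁺ = {A, C, D, E, G, H}; {B, G, H}⁺ = {B, G, H}; {B, D, H}⁺ = {B, D, H}; … — none reach the full schema.

{B, C, H}, {B, E, H}, {A, B, D, H}, {B, D, G, H}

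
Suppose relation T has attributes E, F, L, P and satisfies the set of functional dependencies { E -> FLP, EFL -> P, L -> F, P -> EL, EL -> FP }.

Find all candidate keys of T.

{E}, {P}

{E}⁺: E→FLP adds F, L, P → {E, F, L, P}.
{P}⁺: P→EL adds E, L; EL→FP adds F → {E, F, L, P}.
Any other superkey contains one of these as a subset, so there are no further candidate keys.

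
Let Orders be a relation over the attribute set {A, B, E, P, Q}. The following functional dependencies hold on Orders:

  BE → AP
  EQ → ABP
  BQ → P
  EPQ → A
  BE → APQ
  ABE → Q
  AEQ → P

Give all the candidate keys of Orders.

{B, E}⁺: BE→AP adds A, P; BE→APQ adds Q → {A, B, E, P, Q}. Minimal: {E}⁺ = {E}; {B}⁺ = {B} — none reach the full schema.
{E, Q}⁺: EQ→ABP adds A, B, P → {A, B, E, P, Q}. Minimal: {Q}⁺ = {Q}; {E}⁺ = {E} — none reach the full schema.
Any other superkey contains one of these as a subset, so there are no further candidate keys.

(B, E), (E, Q)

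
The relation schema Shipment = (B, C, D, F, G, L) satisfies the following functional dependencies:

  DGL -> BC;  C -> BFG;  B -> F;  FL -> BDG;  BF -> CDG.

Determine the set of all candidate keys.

BL; CL; FL; DGL

Attribute L never appears on the right-hand side of any dependency, so L must belong to every candidate key.
{L}⁺ = {L}, which is not all of the schema, so we must add further attributes.
{B, L}⁺: B→F adds F; FL→BDG adds D, G; BF→CDG adds C → {B, C, D, F, G, L}.
{C, L}⁺: C→BFG adds B, F, G; FL→BDG adds D → {B, C, D, F, G, L}.
{F, L}⁺: FL→BDG adds B, D, G; BF→CDG adds C → {B, C, D, F, G, L}.
{D, G, L}⁺: DGL→BC adds B, C; C→BFG adds F → {B, C, D, F, G, L}.
Any other superkey contains one of these as a subset, so there are no further candidate keys.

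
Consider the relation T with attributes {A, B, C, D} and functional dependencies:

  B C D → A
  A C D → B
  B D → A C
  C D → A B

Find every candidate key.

Attribute D never appears on the right-hand side of any dependency, so D must belong to every candidate key.
{D}⁺ = {D}, which is not all of the schema, so we must add further attributes.
{B, D}⁺: BD→AC adds A, C → {A, B, C, D}. Minimal: {D}⁺ = {D}; {B}⁺ = {B} — none reach the full schema.
{C, D}⁺: CD→AB adds A, B → {A, B, C, D}. Minimal: {D}⁺ = {D}; {C}⁺ = {C} — none reach the full schema.

BD, CD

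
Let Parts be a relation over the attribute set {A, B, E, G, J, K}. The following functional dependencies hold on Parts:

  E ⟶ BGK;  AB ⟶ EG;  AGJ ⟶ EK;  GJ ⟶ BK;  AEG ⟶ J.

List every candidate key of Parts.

Attribute A never appears on the right-hand side of any dependency, so A must belong to every candidate key.
{A}⁺ = {A}, which is not all of the schema, so we must add further attributes.
{A, B}⁺: AB→EG adds E, G; AEG→J adds J; E→BGK adds K → {A, B, E, G, J, K}. Minimal: {B}⁺ = {B}; {A}⁺ = {A} — none reach the full schema.
{A, E}⁺: E→BGK adds B, G, K; AEG→J adds J → {A, B, E, G, J, K}. Minimal: {E}⁺ = {B, E, G, K}; {A}⁺ = {A} — none reach the full schema.
{A, G, J}⁺: AGJ→EK adds E, K; GJ→BK adds B → {A, B, E, G, J, K}. Minimal: {G, J}⁺ = {B, G, J, K}; {A, J}⁺ = {A, J}; {A, G}⁺ = {A, G} — none reach the full schema.

{A, B}, {A, E}, {A, G, J}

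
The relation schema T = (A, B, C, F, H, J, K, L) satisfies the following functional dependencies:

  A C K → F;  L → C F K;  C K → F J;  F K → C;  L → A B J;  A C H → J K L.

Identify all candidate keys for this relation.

Attribute H never appears on the right-hand side of any dependency, so H must belong to every candidate key.
{H}⁺ = {H}, which is not all of the schema, so we must add further attributes.
{H, L}⁺: L→CFK adds C, F, K; CK→FJ adds J; L→ABJ adds A, B → {A, B, C, F, H, J, K, L}. Minimal: {L}⁺ = {A, B, C, F, J, K, L}; {H}⁺ = {H} — none reach the full schema.
{A, C, H}⁺: ACH→JKL adds J, K, L; ACK→F adds F; L→ABJ adds B → {A, B, C, F, H, J, K, L}. Minimal: {C, H}⁺ = {C, H}; {A, H}⁺ = {A, H}; {A, C}⁺ = {A, C} — none reach the full schema.
{A, F, H, K}⁺: FK→C adds C; ACH→JKL adds J, L; L→ABJ adds B → {A, B, C, F, H, J, K, L}. Minimal: {F, H, K}⁺ = {C, F, H, J, K}; {A, H, K}⁺ = {A, H, K}; {A, F, K}⁺ = {A, C, F, J, K}; … — none reach the full schema.

HL, ACH, AFHK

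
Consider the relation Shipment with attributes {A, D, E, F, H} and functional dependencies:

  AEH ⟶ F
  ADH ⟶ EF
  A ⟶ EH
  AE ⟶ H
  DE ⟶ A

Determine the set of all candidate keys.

AD; DE

Attribute D never appears on the right-hand side of any dependency, so D must belong to every candidate key.
{D}⁺ = {D}, which is not all of the schema, so we must add further attributes.
{A, D}⁺: A→EH adds E, H; AEH→F adds F → {A, D, E, F, H}.
{D, E}⁺: DE→A adds A; A→EH adds H; AEH→F adds F → {A, D, E, F, H}.
Any other superkey contains one of these as a subset, so there are no further candidate keys.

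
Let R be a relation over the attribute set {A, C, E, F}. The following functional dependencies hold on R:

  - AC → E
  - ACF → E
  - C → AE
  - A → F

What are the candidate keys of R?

Attribute C never appears on the right-hand side of any dependency, so C must belong to every candidate key.
{C}⁺ = {A, C, E, F}, which is all of the schema, so {C} is the only candidate key.

(C)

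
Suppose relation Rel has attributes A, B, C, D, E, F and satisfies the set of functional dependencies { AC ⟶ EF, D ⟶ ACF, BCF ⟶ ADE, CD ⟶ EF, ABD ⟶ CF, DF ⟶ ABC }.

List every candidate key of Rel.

{D}⁺: D→ACF adds A, C, F; CD→EF adds E; DF→ABC adds B → {A, B, C, D, E, F}.
{A, B, C}⁺: AC→EF adds E, F; BCF→ADE adds D → {A, B, C, D, E, F}.
{B, C, F}⁺: BCF→ADE adds A, D, E → {A, B, C, D, E, F}.

D, ABC, BCF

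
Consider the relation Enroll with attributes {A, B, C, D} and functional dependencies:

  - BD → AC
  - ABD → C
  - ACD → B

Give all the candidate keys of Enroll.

Attribute D never appears on the right-hand side of any dependency, so D must belong to every candidate key.
{D}⁺ = {D}, which is not all of the schema, so we must add further attributes.
{B, D}⁺: BD→AC adds A, C → {A, B, C, D}.
{A, C, D}⁺: ACD→B adds B → {A, B, C, D}.
Any other superkey contains one of these as a subset, so there are no further candidate keys.

{B, D}, {A, C, D}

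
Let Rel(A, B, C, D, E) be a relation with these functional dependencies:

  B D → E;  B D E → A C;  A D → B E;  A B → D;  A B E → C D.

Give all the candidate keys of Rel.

{A, B}; {A, D}; {B, D}

{A, B}⁺: AB→D adds D; BD→E adds E; BDE→AC adds C → {A, B, C, D, E}. Minimal: {B}⁺ = {B}; {A}⁺ = {A} — none reach the full schema.
{A, D}⁺: AD→BE adds B, E; ABE→CD adds C → {A, B, C, D, E}. Minimal: {D}⁺ = {D}; {A}⁺ = {A} — none reach the full schema.
{B, D}⁺: BD→E adds E; BDE→AC adds A, C → {A, B, C, D, E}. Minimal: {D}⁺ = {D}; {B}⁺ = {B} — none reach the full schema.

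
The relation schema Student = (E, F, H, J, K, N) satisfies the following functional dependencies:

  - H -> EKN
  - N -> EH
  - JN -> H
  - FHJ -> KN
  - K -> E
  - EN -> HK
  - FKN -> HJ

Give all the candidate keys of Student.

(F, H), (F, N)

Attribute F never appears on the right-hand side of any dependency, so F must belong to every candidate key.
{F}⁺ = {F}, which is not all of the schema, so we must add further attributes.
{F, H}⁺: H→EKN adds E, K, N; FKN→HJ adds J → {E, F, H, J, K, N}. Minimal: {H}⁺ = {E, H, K, N}; {F}⁺ = {F} — none reach the full schema.
{F, N}⁺: N→EH adds E, H; EN→HK adds K; FKN→HJ adds J → {E, F, H, J, K, N}. Minimal: {N}⁺ = {E, H, K, N}; {F}⁺ = {F} — none reach the full schema.
Any other superkey contains one of these as a subset, so there are no further candidate keys.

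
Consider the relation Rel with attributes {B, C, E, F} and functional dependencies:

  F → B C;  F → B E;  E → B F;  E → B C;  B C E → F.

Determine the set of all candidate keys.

{E}⁺: E→BF adds B, F; E→BC adds C → {B, C, E, F}.
{F}⁺: F→BC adds B, C; F→BE adds E → {B, C, E, F}.

E; F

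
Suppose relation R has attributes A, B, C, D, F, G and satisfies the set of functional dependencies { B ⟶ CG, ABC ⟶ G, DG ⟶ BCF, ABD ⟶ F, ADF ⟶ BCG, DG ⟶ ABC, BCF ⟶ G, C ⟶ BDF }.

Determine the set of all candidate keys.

{B}⁺: B→CG adds C, G; C→BDF adds D, F; DG→ABC adds A → {A, B, C, D, F, G}.
{C}⁺: C→BDF adds B, D, F; B→CG adds G; DG→ABC adds A → {A, B, C, D, F, G}.
{D, G}⁺: DG→BCF adds B, C, F; DG→ABC adds A → {A, B, C, D, F, G}.
{A, D, F}⁺: ADF→BCG adds B, C, G → {A, B, C, D, F, G}.
Any other superkey contains one of these as a subset, so there are no further candidate keys.

B, C, DG, ADF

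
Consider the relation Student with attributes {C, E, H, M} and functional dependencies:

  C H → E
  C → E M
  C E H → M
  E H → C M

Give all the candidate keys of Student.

Attribute H never appears on the right-hand side of any dependency, so H must belong to every candidate key.
{H}⁺ = {H}, which is not all of the schema, so we must add further attributes.
{C, H}⁺: CH→E adds E; C→EM adds M → {C, E, H, M}. Minimal: {H}⁺ = {H}; {C}⁺ = {C, E, M} — none reach the full schema.
{E, H}⁺: EH→CM adds C, M → {C, E, H, M}. Minimal: {H}⁺ = {H}; {E}⁺ = {E} — none reach the full schema.

{C, H}, {E, H}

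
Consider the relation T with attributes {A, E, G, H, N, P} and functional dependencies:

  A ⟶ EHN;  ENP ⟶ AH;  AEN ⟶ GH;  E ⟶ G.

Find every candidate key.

{A, P}⁺: A→EHN adds E, H, N; AEN→GH adds G → {A, E, G, H, N, P}. Minimal: {P}⁺ = {P}; {A}⁺ = {A, E, G, H, N} — none reach the full schema.
{E, N, P}⁺: ENP→AH adds A, H; AEN→GH adds G → {A, E, G, H, N, P}. Minimal: {N, P}⁺ = {N, P}; {E, P}⁺ = {E, G, P}; {E, N}⁺ = {E, G, N} — none reach the full schema.

(A, P), (E, N, P)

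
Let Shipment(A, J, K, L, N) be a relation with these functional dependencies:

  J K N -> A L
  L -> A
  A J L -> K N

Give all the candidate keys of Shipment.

(J, L); (J, K, N)

Attribute J never appears on the right-hand side of any dependency, so J must belong to every candidate key.
{J}⁺ = {J}, which is not all of the schema, so we must add further attributes.
{J, L}⁺: L→A adds A; AJL→KN adds K, N → {A, J, K, L, N}. Minimal: {L}⁺ = {A, L}; {J}⁺ = {J} — none reach the full schema.
{J, K, N}⁺: JKN→AL adds A, L → {A, J, K, L, N}. Minimal: {K, N}⁺ = {K, N}; {J, N}⁺ = {J, N}; {J, K}⁺ = {J, K} — none reach the full schema.
Any other superkey contains one of these as a subset, so there are no further candidate keys.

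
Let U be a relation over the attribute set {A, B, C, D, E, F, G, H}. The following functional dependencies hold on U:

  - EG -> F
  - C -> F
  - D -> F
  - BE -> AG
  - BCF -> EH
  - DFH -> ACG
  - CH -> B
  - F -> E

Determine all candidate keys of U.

Attribute D never appears on the right-hand side of any dependency, so D must belong to every candidate key.
{D}⁺ = {D, E, F}, which is not all of the schema, so we must add further attributes.
{D, H}⁺: D→F adds F; DFH→ACG adds A, C, G; CH→B adds B; F→E adds E → {A, B, C, D, E, F, G, H}.
{B, C, D}⁺: C→F adds F; BCF→EH adds E, H; DFH→ACG adds A, G → {A, B, C, D, E, F, G, H}.

(D, H), (B, C, D)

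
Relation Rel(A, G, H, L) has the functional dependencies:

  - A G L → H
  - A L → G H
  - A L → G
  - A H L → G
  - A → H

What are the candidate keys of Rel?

Attributes A, L never appear on any right-hand side, so every candidate key must contain {A, L}.
{A, L}⁺ = {A, G, H, L}, which is all of the schema, so {A, L} is the only candidate key.

(A, L)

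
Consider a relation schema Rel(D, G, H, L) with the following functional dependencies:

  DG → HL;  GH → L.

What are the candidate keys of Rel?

Attributes D, G never appear on any right-hand side, so every candidate key must contain {D, G}.
{D, G}⁺ = {D, G, H, L}, which is all of the schema, so {D, G} is the only candidate key.

{D, G}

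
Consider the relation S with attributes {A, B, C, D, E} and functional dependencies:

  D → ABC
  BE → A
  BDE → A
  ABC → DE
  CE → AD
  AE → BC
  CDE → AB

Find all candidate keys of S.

{D}⁺: D→ABC adds A, B, C; ABC→DE adds E → {A, B, C, D, E}.
{A, E}⁺: AE→BC adds B, C; ABC→DE adds D → {A, B, C, D, E}. Minimal: {E}⁺ = {E}; {A}⁺ = {A} — none reach the full schema.
{B, E}⁺: BE→A adds A; AE→BC adds C; ABC→DE adds D → {A, B, C, D, E}. Minimal: {E}⁺ = {E}; {B}⁺ = {B} — none reach the full schema.
{C, E}⁺: CE→AD adds A, D; AE→BC adds B → {A, B, C, D, E}. Minimal: {E}⁺ = {E}; {C}⁺ = {C} — none reach the full schema.
{A, B, C}⁺: ABC→DE adds D, E → {A, B, C, D, E}. Minimal: {B, C}⁺ = {B, C}; {A, C}⁺ = {A, C}; {A, B}⁺ = {A, B} — none reach the full schema.
Any other superkey contains one of these as a subset, so there are no further candidate keys.

(D), (A, E), (B, E), (C, E), (A, B, C)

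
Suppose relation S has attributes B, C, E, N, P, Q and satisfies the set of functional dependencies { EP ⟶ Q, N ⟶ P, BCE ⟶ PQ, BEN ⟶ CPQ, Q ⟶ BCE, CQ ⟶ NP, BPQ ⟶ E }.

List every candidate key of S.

{Q}⁺: Q→BCE adds B, C, E; CQ→NP adds N, P → {B, C, E, N, P, Q}.
{E, N}⁺: N→P adds P; EP→Q adds Q; Q→BCE adds B, C → {B, C, E, N, P, Q}. Minimal: {N}⁺ = {N, P}; {E}⁺ = {E} — none reach the full schema.
{E, P}⁺: EP→Q adds Q; Q→BCE adds B, C; CQ→NP adds N → {B, C, E, N, P, Q}. Minimal: {P}⁺ = {P}; {E}⁺ = {E} — none reach the full schema.
{B, C, E}⁺: BCE→PQ adds P, Q; CQ→NP adds N → {B, C, E, N, P, Q}. Minimal: {C, E}⁺ = {C, E}; {B, E}⁺ = {B, E}; {B, C}⁺ = {B, C} — none reach the full schema.

{Q}, {E, N}, {E, P}, {B, C, E}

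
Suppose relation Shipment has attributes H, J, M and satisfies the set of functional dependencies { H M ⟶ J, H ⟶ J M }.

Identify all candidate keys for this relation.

Attribute H never appears on the right-hand side of any dependency, so H must belong to every candidate key.
{H}⁺ = {H, J, M}, which is all of the schema, so {H} is the only candidate key.

{H}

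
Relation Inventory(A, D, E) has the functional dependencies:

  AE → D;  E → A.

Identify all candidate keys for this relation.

E

Attribute E never appears on the right-hand side of any dependency, so E must belong to every candidate key.
{E}⁺ = {A, D, E}, which is all of the schema, so {E} is the only candidate key.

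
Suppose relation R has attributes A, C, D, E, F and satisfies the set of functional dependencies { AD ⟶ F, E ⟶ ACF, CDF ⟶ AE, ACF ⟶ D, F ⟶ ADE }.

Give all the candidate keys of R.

{E}; {F}; {A, D}

{E}⁺: E→ACF adds A, C, F; ACF→D adds D → {A, C, D, E, F}.
{F}⁺: F→ADE adds A, D, E; E→ACF adds C → {A, C, D, E, F}.
{A, D}⁺: AD→F adds F; F→ADE adds E; E→ACF adds C → {A, C, D, E, F}. Minimal: {D}⁺ = {D}; {A}⁺ = {A} — none reach the full schema.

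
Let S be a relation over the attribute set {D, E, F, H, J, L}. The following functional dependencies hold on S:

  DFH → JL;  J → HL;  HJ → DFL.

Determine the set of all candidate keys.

Attribute E never appears on the right-hand side of any dependency, so E must belong to every candidate key.
{E}⁺ = {E}, which is not all of the schema, so we must add further attributes.
{E, J}⁺: J→HL adds H, L; HJ→DFL adds D, F → {D, E, F, H, J, L}. Minimal: {J}⁺ = {D, F, H, J, L}; {E}⁺ = {E} — none reach the full schema.
{D, E, F, H}⁺: DFH→JL adds J, L → {D, E, F, H, J, L}. Minimal: {E, F, H}⁺ = {E, F, H}; {D, F, H}⁺ = {D, F, H, J, L}; {D, E, H}⁺ = {D, E, H}; … — none reach the full schema.

{E, J}, {D, E, F, H}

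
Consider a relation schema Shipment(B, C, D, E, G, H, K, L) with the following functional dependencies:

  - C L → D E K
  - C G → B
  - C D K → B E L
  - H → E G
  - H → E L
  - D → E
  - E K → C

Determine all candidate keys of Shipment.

{C, H}; {H, K}

Attribute H never appears on the right-hand side of any dependency, so H must belong to every candidate key.
{H}⁺ = {E, G, H, L}, which is not all of the schema, so we must add further attributes.
{C, H}⁺: H→EG adds E, G; H→EL adds L; CL→DEK adds D, K; CG→B adds B → {B, C, D, E, G, H, K, L}. Minimal: {H}⁺ = {E, G, H, L}; {C}⁺ = {C} — none reach the full schema.
{H, K}⁺: H→EG adds E, G; H→EL adds L; EK→C adds C; CL→DEK adds D; CG→B adds B → {B, C, D, E, G, H, K, L}. Minimal: {K}⁺ = {K}; {H}⁺ = {E, G, H, L} — none reach the full schema.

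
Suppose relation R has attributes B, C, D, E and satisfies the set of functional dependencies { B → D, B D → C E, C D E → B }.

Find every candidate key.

{B}⁺: B→D adds D; BD→CE adds C, E → {B, C, D, E}.
{C, D, E}⁺: CDE→B adds B → {B, C, D, E}. Minimal: {D, E}⁺ = {D, E}; {C, E}⁺ = {C, E}; {C, D}⁺ = {C, D} — none reach the full schema.

(B), (C, D, E)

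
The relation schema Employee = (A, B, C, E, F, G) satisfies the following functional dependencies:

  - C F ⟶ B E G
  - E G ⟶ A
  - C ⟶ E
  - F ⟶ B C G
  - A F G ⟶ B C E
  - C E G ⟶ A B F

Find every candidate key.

{F}⁺: F→BCG adds B, C, G; CF→BEG adds E; EG→A adds A → {A, B, C, E, F, G}.
{C, G}⁺: C→E adds E; CEG→ABF adds A, B, F → {A, B, C, E, F, G}.

{F}, {C, G}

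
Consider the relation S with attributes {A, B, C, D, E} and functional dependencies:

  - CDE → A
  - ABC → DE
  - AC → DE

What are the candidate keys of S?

{A, B, C}⁺: ABC→DE adds D, E → {A, B, C, D, E}. Minimal: {B, C}⁺ = {B, C}; {A, C}⁺ = {A, C, D, E}; {A, B}⁺ = {A, B} — none reach the full schema.
{B, C, D, E}⁺: CDE→A adds A → {A, B, C, D, E}. Minimal: {C, D, E}⁺ = {A, C, D, E}; {B, D, E}⁺ = {B, D, E}; {B, C, E}⁺ = {B, C, E}; … — none reach the full schema.

{A, B, C}; {B, C, D, E}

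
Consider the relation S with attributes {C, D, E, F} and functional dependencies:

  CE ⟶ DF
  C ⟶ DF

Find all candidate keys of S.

Attributes C, E never appear on any right-hand side, so every candidate key must contain {C, E}.
{C, E}⁺ = {C, D, E, F}, which is all of the schema, so {C, E} is the only candidate key.

(C, E)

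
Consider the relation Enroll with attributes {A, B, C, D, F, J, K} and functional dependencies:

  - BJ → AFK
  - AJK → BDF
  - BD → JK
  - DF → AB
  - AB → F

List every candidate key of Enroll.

BCD, BCJ, CDF, ACJK

Attribute C never appears on the right-hand side of any dependency, so C must belong to every candidate key.
{C}⁺ = {C}, which is not all of the schema, so we must add further attributes.
{B, C, D}⁺: BD→JK adds J, K; BJ→AFK adds A, F → {A, B, C, D, F, J, K}.
{B, C, J}⁺: BJ→AFK adds A, F, K; AJK→BDF adds D → {A, B, C, D, F, J, K}.
{C, D, F}⁺: DF→AB adds A, B; BD→JK adds J, K → {A, B, C, D, F, J, K}.
{A, C, J, K}⁺: AJK→BDF adds B, D, F → {A, B, C, D, F, J, K}.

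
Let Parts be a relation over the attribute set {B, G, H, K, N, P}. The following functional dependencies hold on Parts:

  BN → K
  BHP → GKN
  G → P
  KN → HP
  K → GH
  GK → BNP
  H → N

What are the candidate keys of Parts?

{K}⁺: K→GH adds G, H; GK→BNP adds B, N, P → {B, G, H, K, N, P}.
{B, H}⁺: H→N adds N; BN→K adds K; KN→HP adds P; K→GH adds G → {B, G, H, K, N, P}.
{B, N}⁺: BN→K adds K; KN→HP adds H, P; K→GH adds G → {B, G, H, K, N, P}.

K; BH; BN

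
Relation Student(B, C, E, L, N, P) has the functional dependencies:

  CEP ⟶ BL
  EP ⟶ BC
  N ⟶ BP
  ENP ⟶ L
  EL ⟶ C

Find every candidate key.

{E, N}

Attributes E, N never appear on any right-hand side, so every candidate key must contain {E, N}.
{E, N}⁺ = {B, C, E, L, N, P}, which is all of the schema, so {E, N} is the only candidate key.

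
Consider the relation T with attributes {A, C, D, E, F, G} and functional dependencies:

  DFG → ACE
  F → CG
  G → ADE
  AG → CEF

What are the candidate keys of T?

{F}⁺: F→CG adds C, G; G→ADE adds A, D, E → {A, C, D, E, F, G}.
{G}⁺: G→ADE adds A, D, E; AG→CEF adds C, F → {A, C, D, E, F, G}.

F, G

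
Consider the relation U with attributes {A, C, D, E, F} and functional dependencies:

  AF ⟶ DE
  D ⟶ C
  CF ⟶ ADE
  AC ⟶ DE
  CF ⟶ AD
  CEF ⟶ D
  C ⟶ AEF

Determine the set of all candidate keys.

(C); (D); (A, F)

{C}⁺: C→AEF adds A, E, F; AF→DE adds D → {A, C, D, E, F}.
{D}⁺: D→C adds C; C→AEF adds A, E, F → {A, C, D, E, F}.
{A, F}⁺: AF→DE adds D, E; D→C adds C → {A, C, D, E, F}.
Any other superkey contains one of these as a subset, so there are no further candidate keys.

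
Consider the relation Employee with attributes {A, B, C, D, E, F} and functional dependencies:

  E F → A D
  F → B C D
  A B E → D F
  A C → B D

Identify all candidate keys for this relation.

{E, F}⁺: EF→AD adds A, D; F→BCD adds B, C → {A, B, C, D, E, F}. Minimal: {F}⁺ = {B, C, D, F}; {E}⁺ = {E} — none reach the full schema.
{A, B, E}⁺: ABE→DF adds D, F; F→BCD adds C → {A, B, C, D, E, F}. Minimal: {B, E}⁺ = {B, E}; {A, E}⁺ = {A, E}; {A, B}⁺ = {A, B} — none reach the full schema.
{A, C, E}⁺: AC→BD adds B, D; ABE→DF adds F → {A, B, C, D, E, F}. Minimal: {C, E}⁺ = {C, E}; {A, E}⁺ = {A, E}; {A, C}⁺ = {A, B, C, D} — none reach the full schema.

{E, F}; {A, B, E}; {A, C, E}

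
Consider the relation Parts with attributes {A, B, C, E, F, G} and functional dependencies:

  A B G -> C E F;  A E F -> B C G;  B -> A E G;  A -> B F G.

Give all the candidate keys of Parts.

(A), (B)

{A}⁺: A→BFG adds B, F, G; ABG→CEF adds C, E → {A, B, C, E, F, G}.
{B}⁺: B→AEG adds A, E, G; A→BFG adds F; ABG→CEF adds C → {A, B, C, E, F, G}.
Any other superkey contains one of these as a subset, so there are no further candidate keys.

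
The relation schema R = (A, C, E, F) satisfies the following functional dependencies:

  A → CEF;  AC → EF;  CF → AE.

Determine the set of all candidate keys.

{A}⁺: A→CEF adds C, E, F → {A, C, E, F}.
{C, F}⁺: CF→AE adds A, E → {A, C, E, F}.

{A}, {C, F}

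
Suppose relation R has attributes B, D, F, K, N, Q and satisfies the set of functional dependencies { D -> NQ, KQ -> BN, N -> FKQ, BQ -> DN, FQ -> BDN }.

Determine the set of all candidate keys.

{D}, {N}, {B, Q}, {F, Q}, {K, Q}

{D}⁺: D→NQ adds N, Q; N→FKQ adds F, K; FQ→BDN adds B → {B, D, F, K, N, Q}.
{N}⁺: N→FKQ adds F, K, Q; FQ→BDN adds B, D → {B, D, F, K, N, Q}.
{B, Q}⁺: BQ→DN adds D, N; N→FKQ adds F, K → {B, D, F, K, N, Q}. Minimal: {Q}⁺ = {Q}; {B}⁺ = {B} — none reach the full schema.
{F, Q}⁺: FQ→BDN adds B, D, N; N→FKQ adds K → {B, D, F, K, N, Q}. Minimal: {Q}⁺ = {Q}; {F}⁺ = {F} — none reach the full schema.
{K, Q}⁺: KQ→BN adds B, N; N→FKQ adds F; BQ→DN adds D → {B, D, F, K, N, Q}. Minimal: {Q}⁺ = {Q}; {K}⁺ = {K} — none reach the full schema.
Any other superkey contains one of these as a subset, so there are no further candidate keys.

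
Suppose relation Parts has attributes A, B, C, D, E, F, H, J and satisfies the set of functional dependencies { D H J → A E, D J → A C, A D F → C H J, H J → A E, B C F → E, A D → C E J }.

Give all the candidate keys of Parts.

{A, B, D, F}⁺: ADF→CHJ adds C, H, J; HJ→AE adds E → {A, B, C, D, E, F, H, J}. Minimal: {B, D, F}⁺ = {B, D, F}; {A, D, F}⁺ = {A, C, D, E, F, H, J}; {A, B, F}⁺ = {A, B, F}; … — none reach the full schema.
{B, D, F, J}⁺: DJ→AC adds A, C; ADF→CHJ adds H; HJ→AE adds E → {A, B, C, D, E, F, H, J}. Minimal: {D, F, J}⁺ = {A, C, D, E, F, H, J}; {B, F, J}⁺ = {B, F, J}; {B, D, J}⁺ = {A, B, C, D, E, J}; … — none reach the full schema.

ABDF; BDFJ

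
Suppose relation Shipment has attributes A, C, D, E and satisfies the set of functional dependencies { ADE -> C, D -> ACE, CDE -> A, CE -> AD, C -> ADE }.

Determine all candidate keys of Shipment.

(C); (D)

{C}⁺: C→ADE adds A, D, E → {A, C, D, E}.
{D}⁺: D→ACE adds A, C, E → {A, C, D, E}.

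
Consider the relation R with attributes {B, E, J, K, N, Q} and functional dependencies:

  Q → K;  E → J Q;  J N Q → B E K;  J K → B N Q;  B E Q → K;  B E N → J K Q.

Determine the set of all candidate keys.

{E}; {J, K}; {J, Q}

{E}⁺: E→JQ adds J, Q; Q→K adds K; JK→BNQ adds B, N → {B, E, J, K, N, Q}.
{J, K}⁺: JK→BNQ adds B, N, Q; JNQ→BEK adds E → {B, E, J, K, N, Q}.
{J, Q}⁺: Q→K adds K; JK→BNQ adds B, N; JNQ→BEK adds E → {B, E, J, K, N, Q}.
Any other superkey contains one of these as a subset, so there are no further candidate keys.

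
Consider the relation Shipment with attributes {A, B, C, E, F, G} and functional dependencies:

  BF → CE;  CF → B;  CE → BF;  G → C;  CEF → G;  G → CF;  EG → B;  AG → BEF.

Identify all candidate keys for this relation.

(A, G), (A, B, F), (A, C, E), (A, C, F)

Attribute A never appears on the right-hand side of any dependency, so A must belong to every candidate key.
{A}⁺ = {A}, which is not all of the schema, so we must add further attributes.
{A, G}⁺: G→C adds C; G→CF adds F; AG→BEF adds B, E → {A, B, C, E, F, G}. Minimal: {G}⁺ = {B, C, E, F, G}; {A}⁺ = {A} — none reach the full schema.
{A, B, F}⁺: BF→CE adds C, E; CEF→G adds G → {A, B, C, E, F, G}. Minimal: {B, F}⁺ = {B, C, E, F, G}; {A, F}⁺ = {A, F}; {A, B}⁺ = {A, B} — none reach the full schema.
{A, C, E}⁺: CE→BF adds B, F; CEF→G adds G → {A, B, C, E, F, G}. Minimal: {C, E}⁺ = {B, C, E, F, G}; {A, E}⁺ = {A, E}; {A, C}⁺ = {A, C} — none reach the full schema.
{A, C, F}⁺: CF→B adds B; BF→CE adds E; CEF→G adds G → {A, B, C, E, F, G}. Minimal: {C, F}⁺ = {B, C, E, F, G}; {A, F}⁺ = {A, F}; {A, C}⁺ = {A, C} — none reach the full schema.
Any other superkey contains one of these as a subset, so there are no further candidate keys.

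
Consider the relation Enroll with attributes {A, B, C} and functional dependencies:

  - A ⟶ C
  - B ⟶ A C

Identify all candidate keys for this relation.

{B}

Attribute B never appears on the right-hand side of any dependency, so B must belong to every candidate key.
{B}⁺ = {A, B, C}, which is all of the schema, so {B} is the only candidate key.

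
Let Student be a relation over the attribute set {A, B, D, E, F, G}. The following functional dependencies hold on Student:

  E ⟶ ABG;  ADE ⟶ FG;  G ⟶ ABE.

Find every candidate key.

(D, E), (D, G)

{D, E}⁺: E→ABG adds A, B, G; ADE→FG adds F → {A, B, D, E, F, G}. Minimal: {E}⁺ = {A, B, E, G}; {D}⁺ = {D} — none reach the full schema.
{D, G}⁺: G→ABE adds A, B, E; ADE→FG adds F → {A, B, D, E, F, G}. Minimal: {G}⁺ = {A, B, E, G}; {D}⁺ = {D} — none reach the full schema.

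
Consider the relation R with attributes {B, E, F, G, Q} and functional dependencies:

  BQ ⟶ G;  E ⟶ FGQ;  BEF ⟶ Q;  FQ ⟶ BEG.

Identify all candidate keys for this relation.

{E}⁺: E→FGQ adds F, G, Q; FQ→BEG adds B → {B, E, F, G, Q}.
{F, Q}⁺: FQ→BEG adds B, E, G → {B, E, F, G, Q}.

{E}; {F, Q}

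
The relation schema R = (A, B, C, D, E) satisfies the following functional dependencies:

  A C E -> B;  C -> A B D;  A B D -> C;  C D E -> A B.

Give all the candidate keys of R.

Attribute E never appears on the right-hand side of any dependency, so E must belong to every candidate key.
{E}⁺ = {E}, which is not all of the schema, so we must add further attributes.
{C, E}⁺: C→ABD adds A, B, D → {A, B, C, D, E}. Minimal: {E}⁺ = {E}; {C}⁺ = {A, B, C, D} — none reach the full schema.
{A, B, D, E}⁺: ABD→C adds C → {A, B, C, D, E}. Minimal: {B, D, E}⁺ = {B, D, E}; {A, D, E}⁺ = {A, D, E}; {A, B, E}⁺ = {A, B, E}; … — none reach the full schema.

CE; ABDE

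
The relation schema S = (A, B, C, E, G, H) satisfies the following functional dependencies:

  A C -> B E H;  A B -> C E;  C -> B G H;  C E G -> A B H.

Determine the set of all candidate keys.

{A, B}; {A, C}; {C, E}

{A, B}⁺: AB→CE adds C, E; C→BGH adds G, H → {A, B, C, E, G, H}.
{A, C}⁺: AC→BEH adds B, E, H; C→BGH adds G → {A, B, C, E, G, H}.
{C, E}⁺: C→BGH adds B, G, H; CEG→ABH adds A → {A, B, C, E, G, H}.
Any other superkey contains one of these as a subset, so there are no further candidate keys.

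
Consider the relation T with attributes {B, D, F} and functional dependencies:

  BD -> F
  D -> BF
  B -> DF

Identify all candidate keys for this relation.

(B), (D)

{B}⁺: B→DF adds D, F → {B, D, F}.
{D}⁺: D→BF adds B, F → {B, D, F}.
Any other superkey contains one of these as a subset, so there are no further candidate keys.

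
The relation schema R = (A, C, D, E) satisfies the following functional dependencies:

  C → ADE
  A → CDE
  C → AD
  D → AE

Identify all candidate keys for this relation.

(A), (C), (D)

{A}⁺: A→CDE adds C, D, E → {A, C, D, E}.
{C}⁺: C→ADE adds A, D, E → {A, C, D, E}.
{D}⁺: D→AE adds A, E; A→CDE adds C → {A, C, D, E}.
Any other superkey contains one of these as a subset, so there are no further candidate keys.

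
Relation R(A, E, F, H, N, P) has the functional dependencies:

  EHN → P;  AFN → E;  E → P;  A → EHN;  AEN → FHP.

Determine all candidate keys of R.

{A}

Attribute A never appears on the right-hand side of any dependency, so A must belong to every candidate key.
{A}⁺ = {A, E, F, H, N, P}, which is all of the schema, so {A} is the only candidate key.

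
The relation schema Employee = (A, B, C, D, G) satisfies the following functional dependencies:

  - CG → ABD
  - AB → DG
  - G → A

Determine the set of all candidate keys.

{C, G}, {A, B, C}

Attribute C never appears on the right-hand side of any dependency, so C must belong to every candidate key.
{C}⁺ = {C}, which is not all of the schema, so we must add further attributes.
{C, G}⁺: CG→ABD adds A, B, D → {A, B, C, D, G}. Minimal: {G}⁺ = {A, G}; {C}⁺ = {C} — none reach the full schema.
{A, B, C}⁺: AB→DG adds D, G → {A, B, C, D, G}. Minimal: {B, C}⁺ = {B, C}; {A, C}⁺ = {A, C}; {A, B}⁺ = {A, B, D, G} — none reach the full schema.
Any other superkey contains one of these as a subset, so there are no further candidate keys.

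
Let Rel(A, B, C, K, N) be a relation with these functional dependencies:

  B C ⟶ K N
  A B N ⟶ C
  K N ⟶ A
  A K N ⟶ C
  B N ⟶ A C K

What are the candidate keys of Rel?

Attribute B never appears on the right-hand side of any dependency, so B must belong to every candidate key.
{B}⁺ = {B}, which is not all of the schema, so we must add further attributes.
{B, C}⁺: BC→KN adds K, N; KN→A adds A → {A, B, C, K, N}.
{B, N}⁺: BN→ACK adds A, C, K → {A, B, C, K, N}.
Any other superkey contains one of these as a subset, so there are no further candidate keys.

(B, C), (B, N)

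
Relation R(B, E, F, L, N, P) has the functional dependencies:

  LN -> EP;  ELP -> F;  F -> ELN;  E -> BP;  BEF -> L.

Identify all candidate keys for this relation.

{F}, {E, L}, {L, N}

{F}⁺: F→ELN adds E, L, N; E→BP adds B, P → {B, E, F, L, N, P}.
{E, L}⁺: E→BP adds B, P; ELP→F adds F; F→ELN adds N → {B, E, F, L, N, P}. Minimal: {L}⁺ = {L}; {E}⁺ = {B, E, P} — none reach the full schema.
{L, N}⁺: LN→EP adds E, P; ELP→F adds F; E→BP adds B → {B, E, F, L, N, P}. Minimal: {N}⁺ = {N}; {L}⁺ = {L} — none reach the full schema.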